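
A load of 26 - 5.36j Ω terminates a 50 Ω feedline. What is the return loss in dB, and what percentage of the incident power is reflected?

RL ≈ 9.82 dB; 10.4% of incident power reflected

Γ = (-24 − j5.36)/(76 − j5.36), |Γ| = 0.323
RL = −20·log₁₀(0.323) = 9.82 dB
P_refl/P_inc = |Γ|² = 0.104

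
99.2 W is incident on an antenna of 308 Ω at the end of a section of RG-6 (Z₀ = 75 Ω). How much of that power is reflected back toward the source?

Γ = (308 − 75)/(308 + 75) = 0.608
|Γ|² = 0.37
P_refl = |Γ|²·P_inc = 36.7 W, P_del = (1 − |Γ|²)·P_inc = 62.5 W

P_reflected ≈ 36.7 W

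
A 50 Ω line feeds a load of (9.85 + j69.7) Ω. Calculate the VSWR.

Γ = (Z_L − Z_0)/(Z_L + Z_0) = (-40.15 + j69.7)/(59.85 + j69.7)
|Γ| = 80.4/91.9 = 0.876
VSWR = (1 + |Γ|)/(1 − |Γ|) = 1.88/0.124

VSWR ≈ 15.1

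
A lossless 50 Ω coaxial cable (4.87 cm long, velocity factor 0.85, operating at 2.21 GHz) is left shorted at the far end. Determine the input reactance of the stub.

λ = v/f = 0.85·c / 2.21 GHz = 0.115 m
βl = 2π·l/λ = 2π × 0.422 = 152°
tan(βl) = -0.533
For a shorted stub, Z_in = jZ_0·tan(βl)

X_in ≈ -26.6 Ω (capacitive)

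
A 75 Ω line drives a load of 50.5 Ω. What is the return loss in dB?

Γ = (50.5 − 75)/(50.5 + 75) = -0.195
RL = −20·log₁₀|Γ| = −20·log₁₀(0.195)

RL ≈ 14.2 dB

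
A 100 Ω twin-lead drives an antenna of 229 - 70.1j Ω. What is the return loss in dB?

RL ≈ 7.2 dB

Γ = (129 − j70.1)/(329 − j70.1), |Γ| = 0.436
RL = −20·log₁₀|Γ| = −20·log₁₀(0.436)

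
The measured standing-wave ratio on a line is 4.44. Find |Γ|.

|Γ| ≈ 0.632

|Γ| = (S − 1)/(S + 1) = (4.44 − 1)/(4.44 + 1) = 3.44/5.44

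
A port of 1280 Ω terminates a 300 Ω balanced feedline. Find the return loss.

RL ≈ 4.15 dB

Γ = (1280 − 300)/(1280 + 300) = 0.62
RL = −20·log₁₀|Γ| = −20·log₁₀(0.62)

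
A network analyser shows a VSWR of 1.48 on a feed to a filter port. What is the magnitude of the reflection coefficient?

|Γ| ≈ 0.194

|Γ| = (S − 1)/(S + 1) = (1.48 − 1)/(1.48 + 1) = 0.48/2.48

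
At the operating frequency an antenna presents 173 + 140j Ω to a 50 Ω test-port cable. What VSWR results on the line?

VSWR ≈ 5.84

Γ = (Z_L − Z_0)/(Z_L + Z_0) = (123 + j140)/(223 + j140)
|Γ| = 186/263 = 0.708
VSWR = (1 + |Γ|)/(1 − |Γ|) = 1.71/0.292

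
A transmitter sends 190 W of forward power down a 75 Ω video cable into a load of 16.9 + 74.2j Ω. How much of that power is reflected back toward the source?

|Γ| = |(-58.1 + j74.2)/(91.9 + j74.2)| = 0.798
|Γ|² = 0.637
P_refl = |Γ|²·P_inc = 121 W, P_del = (1 − |Γ|²)·P_inc = 69 W

P_reflected ≈ 121 W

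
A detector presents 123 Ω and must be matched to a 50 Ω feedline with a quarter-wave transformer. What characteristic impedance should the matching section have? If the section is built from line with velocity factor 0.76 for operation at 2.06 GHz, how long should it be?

Z_qwt ≈ 78.4 Ω; length ≈ 2.77 cm

Z_qwt = √(Z_0·R_L) = √(50 × 123) = √6150
λ = 0.76·c/f = 0.111 m, so l = λ/4 = 0.0277 m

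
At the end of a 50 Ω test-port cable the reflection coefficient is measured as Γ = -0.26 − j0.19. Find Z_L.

Z_L ≈ 27.6 − j11.7 Ω

Z_L = Z_0·(1 + Γ)/(1 − Γ) = 50·(0.74 − j0.19)/(1.26 + j0.19)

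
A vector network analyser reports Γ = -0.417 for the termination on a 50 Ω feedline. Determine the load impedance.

Z_L = Z_0·(1 + Γ)/(1 − Γ) = 50·(0.583)/(1.42)

Z_L ≈ 20.6 Ω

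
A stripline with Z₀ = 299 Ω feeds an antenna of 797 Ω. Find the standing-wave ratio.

VSWR ≈ 2.67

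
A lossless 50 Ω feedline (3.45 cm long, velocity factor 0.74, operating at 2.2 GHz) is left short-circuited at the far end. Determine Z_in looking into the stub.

λ = v/f = 0.74·c / 2.2 GHz = 0.101 m
βl = 2π·l/λ = 2π × 0.342 = 123°
tan(βl) = -1.54
For a short-circuited stub, Z_in = jZ_0·tan(βl)

Z_in ≈ −j76.8 Ω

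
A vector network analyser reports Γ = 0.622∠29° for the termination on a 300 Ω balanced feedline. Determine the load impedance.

Z_L ≈ 615 + j605 Ω

Z_L = Z_0·(1 + Γ)/(1 − Γ) = 300·(1.54 + j0.302)/(0.456 − j0.302)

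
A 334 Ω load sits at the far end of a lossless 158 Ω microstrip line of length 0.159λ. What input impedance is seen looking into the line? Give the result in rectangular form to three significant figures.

βl = 2π × 0.159 = 57.2°
tan(βl) = tan(57.2°) = 1.55
Z_in = Z_0·(Z_L + jZ_0·tanβl)/(Z_0 + jZ_L·tanβl)
     = 158·(334 + j246)/(158 + j519)

Z_in ≈ 96.7 − j72.2 Ω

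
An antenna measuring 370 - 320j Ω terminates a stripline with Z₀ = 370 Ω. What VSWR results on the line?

VSWR ≈ 2.32

Γ = (Z_L − Z_0)/(Z_L + Z_0) = (0 − j320)/(740 − j320)
|Γ| = 320/806 = 0.397
VSWR = (1 + |Γ|)/(1 − |Γ|) = 1.4/0.603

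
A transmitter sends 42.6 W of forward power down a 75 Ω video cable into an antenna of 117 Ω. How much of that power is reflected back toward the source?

P_reflected ≈ 2.04 W

Γ = (117 − 75)/(117 + 75) = 0.219
|Γ|² = 0.0479
P_refl = |Γ|²·P_inc = 2.04 W, P_del = (1 − |Γ|²)·P_inc = 40.6 W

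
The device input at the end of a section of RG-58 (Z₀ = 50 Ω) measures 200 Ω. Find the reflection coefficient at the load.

Γ = 0.6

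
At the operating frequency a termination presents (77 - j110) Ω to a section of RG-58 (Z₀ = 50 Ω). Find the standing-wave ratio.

Γ = (Z_L − Z_0)/(Z_L + Z_0) = (27 − j110)/(127 − j110)
|Γ| = 113/168 = 0.674
VSWR = (1 + |Γ|)/(1 − |Γ|) = 1.67/0.326

VSWR ≈ 5.14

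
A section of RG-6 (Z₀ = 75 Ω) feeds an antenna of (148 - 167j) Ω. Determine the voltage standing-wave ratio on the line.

VSWR ≈ 4.78

Γ = (Z_L − Z_0)/(Z_L + Z_0) = (73 − j167)/(223 − j167)
|Γ| = 182/279 = 0.654
VSWR = (1 + |Γ|)/(1 − |Γ|) = 1.65/0.346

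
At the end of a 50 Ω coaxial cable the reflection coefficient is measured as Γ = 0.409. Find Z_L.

Z_L ≈ 119 Ω

Z_L = Z_0·(1 + Γ)/(1 − Γ) = 50·(1.41)/(0.591)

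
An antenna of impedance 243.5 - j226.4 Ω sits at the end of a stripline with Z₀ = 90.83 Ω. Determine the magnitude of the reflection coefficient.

|Γ| ≈ 0.676

Γ = (Z_L − Z_0)/(Z_L + Z_0) = (152.7 − j226.4)/(334.3 − j226.4)
|Γ| = 273/404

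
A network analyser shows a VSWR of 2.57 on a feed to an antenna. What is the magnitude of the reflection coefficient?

|Γ| = (S − 1)/(S + 1) = (2.57 − 1)/(2.57 + 1) = 1.57/3.57

|Γ| ≈ 0.44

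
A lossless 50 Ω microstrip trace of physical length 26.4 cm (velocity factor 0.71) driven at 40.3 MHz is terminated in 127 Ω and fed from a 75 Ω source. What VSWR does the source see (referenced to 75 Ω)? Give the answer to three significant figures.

VSWR ≈ 1.94

λ = v/f = 0.71·c / 40.3 MHz = 5.29 m
βl = 2π·l/λ = 2π × 0.0499 = 18°
tan(βl) = 0.325
Z_in = Z_0·(Z_L + jZ_0·tanβl)/(Z_0 + jZ_L·tanβl) = 83.6 − j52.7 Ω
Γ_s = (Z_in − Z_s)/(Z_in + Z_s) = (8.58 − j52.7)/(159 − j52.7), |Γ_s| = 0.319
VSWR = (1 + |Γ_s|)/(1 − |Γ_s|)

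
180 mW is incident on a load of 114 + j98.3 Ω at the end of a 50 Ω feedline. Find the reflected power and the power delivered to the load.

|Γ| = |(64 + j98.3)/(164 + j98.3)| = 0.613
|Γ|² = 0.376
P_refl = |Γ|²·P_inc = 67.7 mW, P_del = (1 − |Γ|²)·P_inc = 112 mW

P_reflected ≈ 67.7 mW; P_delivered ≈ 112 mW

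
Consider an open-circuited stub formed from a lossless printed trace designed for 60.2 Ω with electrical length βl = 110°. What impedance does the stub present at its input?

tan(βl) = -2.75
For an open-circuited stub, Z_in = −jZ_0·cot(βl) = −jZ_0/tan(βl)

Z_in ≈ +j21.9 Ω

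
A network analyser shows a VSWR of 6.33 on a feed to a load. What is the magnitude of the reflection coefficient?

|Γ| ≈ 0.727

|Γ| = (S − 1)/(S + 1) = (6.33 − 1)/(6.33 + 1) = 5.33/7.33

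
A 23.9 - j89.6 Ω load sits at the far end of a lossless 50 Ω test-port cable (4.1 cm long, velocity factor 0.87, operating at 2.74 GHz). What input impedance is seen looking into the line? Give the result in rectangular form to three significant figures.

λ = v/f = 0.87·c / 2.74 GHz = 0.0953 m
βl = 2π·l/λ = 2π × 0.43 = 155°
tan(βl) = tan(155°) = -0.467
Z_in = Z_0·(Z_L + jZ_0·tanβl)/(Z_0 + jZ_L·tanβl)
     = 50·(23.9 − j113)/(8.13 − j11.2)

Z_in ≈ 382 − j171 Ω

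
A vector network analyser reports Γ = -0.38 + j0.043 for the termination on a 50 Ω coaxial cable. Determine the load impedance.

Z_L = Z_0·(1 + Γ)/(1 − Γ) = 50·(0.62 + j0.043)/(1.38 − j0.043)

Z_L ≈ 22.4 + j2.26 Ω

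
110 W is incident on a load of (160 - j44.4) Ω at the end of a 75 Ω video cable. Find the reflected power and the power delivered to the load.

|Γ| = |(85 − j44.4)/(235 − j44.4)| = 0.401
|Γ|² = 0.161
P_refl = |Γ|²·P_inc = 17.7 W, P_del = (1 − |Γ|²)·P_inc = 92.3 W

P_reflected ≈ 17.7 W; P_delivered ≈ 92.3 W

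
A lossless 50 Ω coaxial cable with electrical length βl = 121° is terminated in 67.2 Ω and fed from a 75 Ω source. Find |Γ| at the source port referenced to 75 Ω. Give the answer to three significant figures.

|Γ| ≈ 0.294

tan(βl) = -1.66
Z_in = Z_0·(Z_L + jZ_0·tanβl)/(Z_0 + jZ_L·tanβl) = 42.2 + j11.2 Ω
Γ_s = (Z_in − Z_s)/(Z_in + Z_s) = (-32.8 + j11.2)/(117 + j11.2), |Γ_s| = 0.294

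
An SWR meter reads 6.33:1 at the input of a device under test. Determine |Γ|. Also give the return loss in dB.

|Γ| ≈ 0.727; return loss ≈ 2.77 dB

|Γ| = (S − 1)/(S + 1) = (6.33 − 1)/(6.33 + 1) = 5.33/7.33
RL = −20·log₁₀|Γ| = −20·log₁₀(0.727)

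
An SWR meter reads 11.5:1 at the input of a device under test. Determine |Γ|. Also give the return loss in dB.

|Γ| = (S − 1)/(S + 1) = (11.5 − 1)/(11.5 + 1) = 10.5/12.5
RL = −20·log₁₀|Γ| = −20·log₁₀(0.84)

|Γ| ≈ 0.84; return loss ≈ 1.51 dB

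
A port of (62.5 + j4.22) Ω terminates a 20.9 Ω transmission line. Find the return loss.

Γ = (41.6 + j4.22)/(83.4 + j4.22), |Γ| = 0.501
RL = −20·log₁₀|Γ| = −20·log₁₀(0.501)

RL ≈ 6.01 dB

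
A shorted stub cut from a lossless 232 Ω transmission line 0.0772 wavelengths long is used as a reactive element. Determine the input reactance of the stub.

X_in ≈ 122 Ω (inductive)

βl = 2π × 0.0772 = 27.8°
tan(βl) = 0.527
For a shorted stub, Z_in = jZ_0·tan(βl)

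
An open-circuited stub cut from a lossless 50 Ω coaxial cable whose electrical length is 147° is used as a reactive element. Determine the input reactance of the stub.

X_in ≈ 77 Ω (inductive)

tan(βl) = -0.649
For an open-circuited stub, Z_in = −jZ_0·cot(βl) = −jZ_0/tan(βl)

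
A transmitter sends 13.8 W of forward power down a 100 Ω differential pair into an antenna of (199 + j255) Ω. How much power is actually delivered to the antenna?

|Γ| = |(99 + j255)/(299 + j255)| = 0.696
|Γ|² = 0.485
P_refl = |Γ|²·P_inc = 6.69 W, P_del = (1 − |Γ|²)·P_inc = 7.11 W

P_delivered ≈ 7.11 W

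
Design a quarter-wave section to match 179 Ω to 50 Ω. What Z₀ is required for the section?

Z_qwt = √(Z_0·R_L) = √(50 × 179) = √8950

Z_qwt ≈ 94.6 Ω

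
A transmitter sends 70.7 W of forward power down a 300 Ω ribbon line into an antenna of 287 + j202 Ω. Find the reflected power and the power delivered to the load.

|Γ| = |(-13 + j202)/(587 + j202)| = 0.326
|Γ|² = 0.106
P_refl = |Γ|²·P_inc = 7.52 W, P_del = (1 − |Γ|²)·P_inc = 63.2 W

P_reflected ≈ 7.52 W; P_delivered ≈ 63.2 W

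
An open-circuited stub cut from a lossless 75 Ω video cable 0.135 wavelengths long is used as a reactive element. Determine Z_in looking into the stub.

βl = 2π × 0.135 = 48.6°
tan(βl) = 1.13
For an open-circuited stub, Z_in = −jZ_0·cot(βl) = −jZ_0/tan(βl)

Z_in ≈ −j66.1 Ω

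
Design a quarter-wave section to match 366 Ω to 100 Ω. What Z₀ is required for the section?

Z_qwt = √(Z_0·R_L) = √(100 × 366) = √36600

Z_qwt ≈ 191 Ω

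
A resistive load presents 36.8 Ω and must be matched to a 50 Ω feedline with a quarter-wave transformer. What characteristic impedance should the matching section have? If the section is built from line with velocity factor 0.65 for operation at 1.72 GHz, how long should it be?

Z_qwt = √(Z_0·R_L) = √(50 × 36.8) = √1840
λ = 0.65·c/f = 0.113 m, so l = λ/4 = 0.0283 m

Z_qwt ≈ 42.9 Ω; length ≈ 2.83 cm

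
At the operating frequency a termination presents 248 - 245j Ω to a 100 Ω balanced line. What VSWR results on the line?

VSWR ≈ 5.11

Γ = (Z_L − Z_0)/(Z_L + Z_0) = (148 − j245)/(348 − j245)
|Γ| = 286/426 = 0.673
VSWR = (1 + |Γ|)/(1 − |Γ|) = 1.67/0.327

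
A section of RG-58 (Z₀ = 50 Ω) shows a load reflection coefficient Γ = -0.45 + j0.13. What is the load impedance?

Z_L = Z_0·(1 + Γ)/(1 − Γ) = 50·(0.55 + j0.13)/(1.45 − j0.13)

Z_L ≈ 18.4 + j6.13 Ω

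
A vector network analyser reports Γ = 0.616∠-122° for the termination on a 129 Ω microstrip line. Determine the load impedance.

Z_L = Z_0·(1 + Γ)/(1 − Γ) = 129·(0.674 − j0.522)/(1.33 + j0.522)

Z_L ≈ 39.4 − j66.3 Ω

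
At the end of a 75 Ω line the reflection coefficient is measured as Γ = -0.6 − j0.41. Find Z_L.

Z_L = Z_0·(1 + Γ)/(1 − Γ) = 75·(0.4 − j0.41)/(1.6 + j0.41)

Z_L ≈ 13 − j22.5 Ω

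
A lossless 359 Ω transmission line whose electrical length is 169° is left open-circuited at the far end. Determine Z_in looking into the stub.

Z_in ≈ +j1850 Ω

tan(βl) = -0.194
For an open-circuited stub, Z_in = −jZ_0·cot(βl) = −jZ_0/tan(βl)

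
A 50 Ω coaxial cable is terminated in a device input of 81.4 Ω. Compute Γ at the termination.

Γ = (Z_L − Z_0)/(Z_L + Z_0) = (81.4 − 50)/(81.4 + 50) = 31.4/131.4

Γ = 0.239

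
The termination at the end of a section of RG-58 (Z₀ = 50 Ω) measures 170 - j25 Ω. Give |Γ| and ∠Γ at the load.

Γ = (Z_L − Z_0)/(Z_L + Z_0) = (120 − j25)/(220 − j25)
|Γ| = 123/221 = 0.554

Γ ≈ 0.554 ∠ -5.29°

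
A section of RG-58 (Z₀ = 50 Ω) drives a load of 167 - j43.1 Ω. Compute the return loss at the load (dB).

Γ = (117 − j43.1)/(217 − j43.1), |Γ| = 0.564
RL = −20·log₁₀|Γ| = −20·log₁₀(0.564)

RL ≈ 4.98 dB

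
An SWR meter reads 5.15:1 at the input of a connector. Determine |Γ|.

|Γ| ≈ 0.675

|Γ| = (S − 1)/(S + 1) = (5.15 − 1)/(5.15 + 1) = 4.15/6.15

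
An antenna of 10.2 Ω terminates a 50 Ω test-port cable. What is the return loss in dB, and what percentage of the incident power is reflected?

RL ≈ 3.59 dB; 43.7% of incident power reflected

Γ = (10.2 − 50)/(10.2 + 50) = -0.661
RL = −20·log₁₀(0.661) = 3.59 dB
P_refl/P_inc = |Γ|² = 0.437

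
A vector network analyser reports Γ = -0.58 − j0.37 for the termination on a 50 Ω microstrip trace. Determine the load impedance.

Z_L ≈ 10 − j14.1 Ω

Z_L = Z_0·(1 + Γ)/(1 − Γ) = 50·(0.42 − j0.37)/(1.58 + j0.37)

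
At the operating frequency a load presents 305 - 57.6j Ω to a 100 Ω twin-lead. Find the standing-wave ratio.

Γ = (Z_L − Z_0)/(Z_L + Z_0) = (205 − j57.6)/(405 − j57.6)
|Γ| = 213/409 = 0.521
VSWR = (1 + |Γ|)/(1 − |Γ|) = 1.52/0.479

VSWR ≈ 3.17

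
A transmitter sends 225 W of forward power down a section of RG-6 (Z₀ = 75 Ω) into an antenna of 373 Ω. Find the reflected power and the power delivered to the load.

P_reflected ≈ 99.6 W; P_delivered ≈ 125 W

Γ = (373 − 75)/(373 + 75) = 0.665
|Γ|² = 0.442
P_refl = |Γ|²·P_inc = 99.6 W, P_del = (1 − |Γ|²)·P_inc = 125 W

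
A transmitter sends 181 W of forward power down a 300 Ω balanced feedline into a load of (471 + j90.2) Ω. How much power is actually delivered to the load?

|Γ| = |(171 + j90.2)/(771 + j90.2)| = 0.249
|Γ|² = 0.062
P_refl = |Γ|²·P_inc = 11.2 W, P_del = (1 − |Γ|²)·P_inc = 170 W

P_delivered ≈ 170 W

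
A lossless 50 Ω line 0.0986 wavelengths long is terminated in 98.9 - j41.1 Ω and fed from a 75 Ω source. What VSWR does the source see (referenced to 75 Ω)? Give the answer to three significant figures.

βl = 2π × 0.0986 = 35.5°
tan(βl) = 0.713
Z_in = Z_0·(Z_L + jZ_0·tanβl)/(Z_0 + jZ_L·tanβl) = 33.1 − j32.9 Ω
Γ_s = (Z_in − Z_s)/(Z_in + Z_s) = (-41.9 − j32.9)/(108 − j32.9), |Γ_s| = 0.471
VSWR = (1 + |Γ_s|)/(1 − |Γ_s|)

VSWR ≈ 2.78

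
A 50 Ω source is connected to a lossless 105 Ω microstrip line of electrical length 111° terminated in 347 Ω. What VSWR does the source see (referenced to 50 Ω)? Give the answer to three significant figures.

tan(βl) = -2.61
Z_in = Z_0·(Z_L + jZ_0·tanβl)/(Z_0 + jZ_L·tanβl) = 36 + j36.1 Ω
Γ_s = (Z_in − Z_s)/(Z_in + Z_s) = (-14 + j36.1)/(86 + j36.1), |Γ_s| = 0.416
VSWR = (1 + |Γ_s|)/(1 − |Γ_s|)

VSWR ≈ 2.42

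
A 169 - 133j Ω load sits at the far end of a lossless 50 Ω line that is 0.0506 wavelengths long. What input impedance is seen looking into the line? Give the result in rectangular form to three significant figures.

βl = 2π × 0.0506 = 18.2°
tan(βl) = tan(18.2°) = 0.329
Z_in = Z_0·(Z_L + jZ_0·tanβl)/(Z_0 + jZ_L·tanβl)
     = 50·(169 − j117)/(93.8 + j55.6)

Z_in ≈ 39.4 − j85.5 Ω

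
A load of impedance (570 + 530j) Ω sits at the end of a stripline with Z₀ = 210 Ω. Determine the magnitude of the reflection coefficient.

Γ = (Z_L − Z_0)/(Z_L + Z_0) = (360 + j530)/(780 + j530)
|Γ| = 641/943

|Γ| ≈ 0.679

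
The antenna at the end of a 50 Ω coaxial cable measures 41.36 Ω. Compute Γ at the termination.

Γ = (Z_L − Z_0)/(Z_L + Z_0) = (41.36 − 50)/(41.36 + 50) = -8.64/91.36

Γ = -0.0946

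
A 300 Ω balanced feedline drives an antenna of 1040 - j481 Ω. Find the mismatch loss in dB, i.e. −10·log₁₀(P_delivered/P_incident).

Γ = (740 − j481)/(1340 − j481), |Γ| = 0.62
|Γ|² = 0.384, so P_del/P_inc = 1 − |Γ|² = 0.616
ML = −10·log₁₀(1 − |Γ|²)

mismatch loss ≈ 2.11 dB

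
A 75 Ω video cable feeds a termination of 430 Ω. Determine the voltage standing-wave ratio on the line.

VSWR ≈ 5.73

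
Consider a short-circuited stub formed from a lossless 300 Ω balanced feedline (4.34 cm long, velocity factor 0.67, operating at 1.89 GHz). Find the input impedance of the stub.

Z_in ≈ −j195 Ω

λ = v/f = 0.67·c / 1.89 GHz = 0.106 m
βl = 2π·l/λ = 2π × 0.408 = 147°
tan(βl) = -0.652
For a short-circuited stub, Z_in = jZ_0·tan(βl)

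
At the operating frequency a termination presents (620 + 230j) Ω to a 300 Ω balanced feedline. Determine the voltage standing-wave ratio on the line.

Γ = (Z_L − Z_0)/(Z_L + Z_0) = (320 + j230)/(920 + j230)
|Γ| = 394/948 = 0.416
VSWR = (1 + |Γ|)/(1 − |Γ|) = 1.42/0.584

VSWR ≈ 2.42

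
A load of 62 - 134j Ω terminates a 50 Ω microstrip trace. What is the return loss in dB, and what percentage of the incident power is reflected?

RL ≈ 2.27 dB; 59.3% of incident power reflected

Γ = (12 − j134)/(112 − j134), |Γ| = 0.77
RL = −20·log₁₀(0.77) = 2.27 dB
P_refl/P_inc = |Γ|² = 0.593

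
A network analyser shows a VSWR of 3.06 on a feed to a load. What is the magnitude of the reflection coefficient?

|Γ| = (S − 1)/(S + 1) = (3.06 − 1)/(3.06 + 1) = 2.06/4.06

|Γ| ≈ 0.507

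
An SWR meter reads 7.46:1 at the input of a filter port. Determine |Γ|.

|Γ| ≈ 0.764

|Γ| = (S − 1)/(S + 1) = (7.46 − 1)/(7.46 + 1) = 6.46/8.46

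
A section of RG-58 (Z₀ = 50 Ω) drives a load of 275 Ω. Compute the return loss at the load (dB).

RL ≈ 3.19 dB

Γ = (275 − 50)/(275 + 50) = 0.692
RL = −20·log₁₀|Γ| = −20·log₁₀(0.692)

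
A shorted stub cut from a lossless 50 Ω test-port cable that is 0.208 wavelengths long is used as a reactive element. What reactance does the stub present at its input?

X_in ≈ 185 Ω (inductive)

βl = 2π × 0.208 = 74.9°
tan(βl) = 3.7
For a shorted stub, Z_in = jZ_0·tan(βl)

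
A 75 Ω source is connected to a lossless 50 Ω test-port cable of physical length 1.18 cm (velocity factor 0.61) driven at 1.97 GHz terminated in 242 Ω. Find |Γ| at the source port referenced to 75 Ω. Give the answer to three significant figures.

λ = v/f = 0.61·c / 1.97 GHz = 0.0929 m
βl = 2π·l/λ = 2π × 0.127 = 45.7°
tan(βl) = 1.03
Z_in = Z_0·(Z_L + jZ_0·tanβl)/(Z_0 + jZ_L·tanβl) = 19.4 − j44.8 Ω
Γ_s = (Z_in − Z_s)/(Z_in + Z_s) = (-55.6 − j44.8)/(94.4 − j44.8), |Γ_s| = 0.684

|Γ| ≈ 0.684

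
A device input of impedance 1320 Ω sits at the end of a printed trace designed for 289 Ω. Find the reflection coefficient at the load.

Γ = (Z_L − Z_0)/(Z_L + Z_0) = (1320 − 289)/(1320 + 289) = 1031/1609

Γ = 0.641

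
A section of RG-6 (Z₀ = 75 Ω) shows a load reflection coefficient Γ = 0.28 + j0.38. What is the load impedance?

Z_L ≈ 87.9 + j86 Ω

Z_L = Z_0·(1 + Γ)/(1 − Γ) = 75·(1.28 + j0.38)/(0.72 − j0.38)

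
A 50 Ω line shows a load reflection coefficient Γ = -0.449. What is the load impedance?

Z_L = Z_0·(1 + Γ)/(1 − Γ) = 50·(0.551)/(1.45)

Z_L ≈ 19 Ω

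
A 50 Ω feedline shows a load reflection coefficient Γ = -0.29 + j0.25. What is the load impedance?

Z_L ≈ 24.7 + j14.5 Ω

Z_L = Z_0·(1 + Γ)/(1 − Γ) = 50·(0.71 + j0.25)/(1.29 − j0.25)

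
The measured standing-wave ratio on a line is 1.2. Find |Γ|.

|Γ| = (S − 1)/(S + 1) = (1.2 − 1)/(1.2 + 1) = 0.2/2.2

|Γ| ≈ 0.0909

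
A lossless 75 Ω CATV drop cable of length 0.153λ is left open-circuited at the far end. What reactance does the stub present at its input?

βl = 2π × 0.153 = 55.1°
tan(βl) = 1.43
For an open-circuited stub, Z_in = −jZ_0·cot(βl) = −jZ_0/tan(βl)

X_in ≈ -52.4 Ω (capacitive)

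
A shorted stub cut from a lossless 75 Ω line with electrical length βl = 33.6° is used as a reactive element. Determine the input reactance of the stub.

tan(βl) = 0.664
For a shorted stub, Z_in = jZ_0·tan(βl)

X_in ≈ 49.8 Ω (inductive)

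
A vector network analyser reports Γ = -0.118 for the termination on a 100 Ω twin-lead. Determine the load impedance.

Z_L = Z_0·(1 + Γ)/(1 − Γ) = 100·(0.882)/(1.12)

Z_L ≈ 78.9 Ω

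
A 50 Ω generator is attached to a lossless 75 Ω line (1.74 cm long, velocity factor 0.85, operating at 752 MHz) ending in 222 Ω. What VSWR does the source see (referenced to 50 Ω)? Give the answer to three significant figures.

λ = v/f = 0.85·c / 752 MHz = 0.339 m
βl = 2π·l/λ = 2π × 0.0513 = 18.5°
tan(βl) = 0.334
Z_in = Z_0·(Z_L + jZ_0·tanβl)/(Z_0 + jZ_L·tanβl) = 125 − j98.3 Ω
Γ_s = (Z_in − Z_s)/(Z_in + Z_s) = (74.8 − j98.3)/(175 − j98.3), |Γ_s| = 0.616
VSWR = (1 + |Γ_s|)/(1 − |Γ_s|)

VSWR ≈ 4.21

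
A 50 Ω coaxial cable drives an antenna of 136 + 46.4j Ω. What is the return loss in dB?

RL ≈ 5.85 dB

Γ = (86 + j46.4)/(186 + j46.4), |Γ| = 0.51
RL = −20·log₁₀|Γ| = −20·log₁₀(0.51)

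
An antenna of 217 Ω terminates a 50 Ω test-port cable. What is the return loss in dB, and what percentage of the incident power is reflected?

RL ≈ 4.08 dB; 39.1% of incident power reflected

Γ = (217 − 50)/(217 + 50) = 0.625
RL = −20·log₁₀(0.625) = 4.08 dB
P_refl/P_inc = |Γ|² = 0.391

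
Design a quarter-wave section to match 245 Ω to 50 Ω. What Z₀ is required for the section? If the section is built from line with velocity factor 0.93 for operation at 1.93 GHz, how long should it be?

Z_qwt ≈ 111 Ω; length ≈ 3.61 cm

Z_qwt = √(Z_0·R_L) = √(50 × 245) = √12250
λ = 0.93·c/f = 0.145 m, so l = λ/4 = 0.0361 m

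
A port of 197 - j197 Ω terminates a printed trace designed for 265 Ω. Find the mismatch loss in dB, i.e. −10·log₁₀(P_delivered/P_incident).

mismatch loss ≈ 0.821 dB

Γ = (-68 − j197)/(462 − j197), |Γ| = 0.415
|Γ|² = 0.172, so P_del/P_inc = 1 − |Γ|² = 0.828
ML = −10·log₁₀(1 − |Γ|²)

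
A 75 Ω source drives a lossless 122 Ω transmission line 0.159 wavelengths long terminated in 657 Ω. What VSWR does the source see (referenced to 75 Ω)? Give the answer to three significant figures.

βl = 2π × 0.159 = 57.2°
tan(βl) = 1.55
Z_in = Z_0·(Z_L + jZ_0·tanβl)/(Z_0 + jZ_L·tanβl) = 31.6 − j74.7 Ω
Γ_s = (Z_in − Z_s)/(Z_in + Z_s) = (-43.4 − j74.7)/(107 − j74.7), |Γ_s| = 0.664
VSWR = (1 + |Γ_s|)/(1 − |Γ_s|)

VSWR ≈ 4.95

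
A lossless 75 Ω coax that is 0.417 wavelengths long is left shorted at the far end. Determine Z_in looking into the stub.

Z_in ≈ −j43.1 Ω

βl = 2π × 0.417 = 150°
tan(βl) = -0.575
For a shorted stub, Z_in = jZ_0·tan(βl)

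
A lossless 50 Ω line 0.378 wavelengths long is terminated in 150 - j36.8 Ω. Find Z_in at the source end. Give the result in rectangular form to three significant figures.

βl = 2π × 0.378 = 136°
tan(βl) = tan(136°) = -0.963
Z_in = Z_0·(Z_L + jZ_0·tanβl)/(Z_0 + jZ_L·tanβl)
     = 50·(150 − j84.9)/(14.6 − j144)

Z_in ≈ 34.3 + j48.5 Ω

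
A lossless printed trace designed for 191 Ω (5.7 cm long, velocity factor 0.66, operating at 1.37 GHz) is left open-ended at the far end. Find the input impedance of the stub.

λ = v/f = 0.66·c / 1.37 GHz = 0.145 m
βl = 2π·l/λ = 2π × 0.394 = 142°
tan(βl) = -0.782
For an open-ended stub, Z_in = −jZ_0·cot(βl) = −jZ_0/tan(βl)

Z_in ≈ +j244 Ω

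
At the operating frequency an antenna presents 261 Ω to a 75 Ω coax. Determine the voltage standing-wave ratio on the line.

VSWR ≈ 3.48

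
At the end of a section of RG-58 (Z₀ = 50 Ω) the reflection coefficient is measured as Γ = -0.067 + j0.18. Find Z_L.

Z_L = Z_0·(1 + Γ)/(1 − Γ) = 50·(0.933 + j0.18)/(1.07 − j0.18)

Z_L ≈ 41.1 + j15.4 Ω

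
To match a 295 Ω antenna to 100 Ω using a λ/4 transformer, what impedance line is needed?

Z_qwt ≈ 172 Ω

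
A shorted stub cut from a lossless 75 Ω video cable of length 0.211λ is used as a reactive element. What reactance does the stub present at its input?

X_in ≈ 300 Ω (inductive)

βl = 2π × 0.211 = 76°
tan(βl) = 4
For a shorted stub, Z_in = jZ_0·tan(βl)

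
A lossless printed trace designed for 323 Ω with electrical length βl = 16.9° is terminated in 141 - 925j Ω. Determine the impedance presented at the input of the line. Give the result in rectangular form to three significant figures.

Z_in ≈ 43.8 − j445 Ω

tan(βl) = tan(16.9°) = 0.304
Z_in = Z_0·(Z_L + jZ_0·tanβl)/(Z_0 + jZ_L·tanβl)
     = 323·(141 − j827)/(604 + j42.8)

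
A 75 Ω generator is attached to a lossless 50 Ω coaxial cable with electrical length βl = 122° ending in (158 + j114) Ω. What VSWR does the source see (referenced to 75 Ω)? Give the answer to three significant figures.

tan(βl) = -1.6
Z_in = Z_0·(Z_L + jZ_0·tanβl)/(Z_0 + jZ_L·tanβl) = 11.9 + j20.3 Ω
Γ_s = (Z_in − Z_s)/(Z_in + Z_s) = (-63.1 + j20.3)/(86.9 + j20.3), |Γ_s| = 0.742
VSWR = (1 + |Γ_s|)/(1 − |Γ_s|)

VSWR ≈ 6.76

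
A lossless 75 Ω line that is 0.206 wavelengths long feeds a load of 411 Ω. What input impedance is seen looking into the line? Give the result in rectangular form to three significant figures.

βl = 2π × 0.206 = 74.2°
tan(βl) = tan(74.2°) = 3.52
Z_in = Z_0·(Z_L + jZ_0·tanβl)/(Z_0 + jZ_L·tanβl)
     = 75·(411 + j264)/(75 + j1450)

Z_in ≈ 14.7 − j20.5 Ω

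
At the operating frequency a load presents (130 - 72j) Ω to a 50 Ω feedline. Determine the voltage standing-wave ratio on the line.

VSWR ≈ 3.5

Γ = (Z_L − Z_0)/(Z_L + Z_0) = (80 − j72)/(180 − j72)
|Γ| = 108/194 = 0.555
VSWR = (1 + |Γ|)/(1 − |Γ|) = 1.56/0.445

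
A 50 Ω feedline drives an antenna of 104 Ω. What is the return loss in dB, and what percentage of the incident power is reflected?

Γ = (104 − 50)/(104 + 50) = 0.351
RL = −20·log₁₀(0.351) = 9.1 dB
P_refl/P_inc = |Γ|² = 0.123

RL ≈ 9.1 dB; 12.3% of incident power reflected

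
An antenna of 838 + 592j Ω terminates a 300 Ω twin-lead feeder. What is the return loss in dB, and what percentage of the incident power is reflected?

RL ≈ 4.1 dB; 38.9% of incident power reflected

Γ = (538 + j592)/(1138 + j592), |Γ| = 0.624
RL = −20·log₁₀(0.624) = 4.1 dB
P_refl/P_inc = |Γ|² = 0.389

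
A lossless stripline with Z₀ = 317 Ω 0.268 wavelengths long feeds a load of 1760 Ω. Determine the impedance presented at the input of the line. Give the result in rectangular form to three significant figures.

Z_in ≈ 57.8 + j34.8 Ω

βl = 2π × 0.268 = 96.5°
tan(βl) = tan(96.5°) = -8.8
Z_in = Z_0·(Z_L + jZ_0·tanβl)/(Z_0 + jZ_L·tanβl)
     = 317·(1760 − j2790)/(317 − j15500)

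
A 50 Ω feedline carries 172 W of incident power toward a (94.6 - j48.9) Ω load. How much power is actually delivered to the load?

P_delivered ≈ 140 W

|Γ| = |(44.6 − j48.9)/(144.6 − j48.9)| = 0.434
|Γ|² = 0.188
P_refl = |Γ|²·P_inc = 32.3 W, P_del = (1 − |Γ|²)·P_inc = 140 W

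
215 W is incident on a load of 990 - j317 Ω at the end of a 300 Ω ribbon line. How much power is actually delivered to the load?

P_delivered ≈ 145 W

|Γ| = |(690 − j317)/(1290 − j317)| = 0.572
|Γ|² = 0.327
P_refl = |Γ|²·P_inc = 70.3 W, P_del = (1 − |Γ|²)·P_inc = 145 W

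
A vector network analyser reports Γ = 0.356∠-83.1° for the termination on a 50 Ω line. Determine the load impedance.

Z_L = Z_0·(1 + Γ)/(1 − Γ) = 50·(1.04 − j0.353)/(0.957 + j0.353)

Z_L ≈ 41.9 − j33.9 Ω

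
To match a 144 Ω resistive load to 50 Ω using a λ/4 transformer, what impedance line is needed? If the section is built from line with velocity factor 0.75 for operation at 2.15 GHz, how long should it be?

Z_qwt = √(Z_0·R_L) = √(50 × 144) = √7200
λ = 0.75·c/f = 0.105 m, so l = λ/4 = 0.0262 m

Z_qwt ≈ 84.9 Ω; length ≈ 2.62 cm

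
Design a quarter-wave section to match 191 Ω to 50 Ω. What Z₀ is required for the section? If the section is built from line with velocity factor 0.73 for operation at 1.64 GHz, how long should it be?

Z_qwt = √(Z_0·R_L) = √(50 × 191) = √9550
λ = 0.73·c/f = 0.134 m, so l = λ/4 = 0.0334 m

Z_qwt ≈ 97.7 Ω; length ≈ 3.34 cm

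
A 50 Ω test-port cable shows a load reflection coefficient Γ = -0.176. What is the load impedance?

Z_L ≈ 35 Ω

Z_L = Z_0·(1 + Γ)/(1 − Γ) = 50·(0.824)/(1.18)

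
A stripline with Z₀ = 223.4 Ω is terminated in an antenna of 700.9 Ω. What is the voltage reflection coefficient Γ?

Γ = 0.517

Γ = (Z_L − Z_0)/(Z_L + Z_0) = (700.9 − 223.4)/(700.9 + 223.4) = 477.5/924.3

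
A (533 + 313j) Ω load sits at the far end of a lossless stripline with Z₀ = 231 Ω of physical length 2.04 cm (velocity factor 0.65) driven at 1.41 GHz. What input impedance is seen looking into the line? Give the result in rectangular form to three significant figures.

λ = v/f = 0.65·c / 1.41 GHz = 0.138 m
βl = 2π·l/λ = 2π × 0.148 = 53.1°
tan(βl) = tan(53.1°) = 1.33
Z_in = Z_0·(Z_L + jZ_0·tanβl)/(Z_0 + jZ_L·tanβl)
     = 231·(533 + j621)/(-186 + j710)

Z_in ≈ 146 − j212 Ω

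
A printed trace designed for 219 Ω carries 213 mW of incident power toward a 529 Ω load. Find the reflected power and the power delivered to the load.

Γ = (529 − 219)/(529 + 219) = 0.414
|Γ|² = 0.172
P_refl = |Γ|²·P_inc = 36.6 mW, P_del = (1 − |Γ|²)·P_inc = 176 mW

P_reflected ≈ 36.6 mW; P_delivered ≈ 176 mW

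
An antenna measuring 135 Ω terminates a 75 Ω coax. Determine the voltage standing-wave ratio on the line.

VSWR ≈ 1.8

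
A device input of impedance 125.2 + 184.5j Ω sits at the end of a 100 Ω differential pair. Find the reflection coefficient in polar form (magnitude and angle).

Γ ≈ 0.64 ∠ 42.9°

Γ = (Z_L − Z_0)/(Z_L + Z_0) = (25.2 + j184.5)/(225.2 + j184.5)
|Γ| = 186/291 = 0.64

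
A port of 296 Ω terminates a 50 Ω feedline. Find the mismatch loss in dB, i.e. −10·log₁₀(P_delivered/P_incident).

mismatch loss ≈ 3.06 dB

Γ = (296 − 50)/(296 + 50) = 0.711
|Γ|² = 0.505, so P_del/P_inc = 1 − |Γ|² = 0.495
ML = −10·log₁₀(1 − |Γ|²)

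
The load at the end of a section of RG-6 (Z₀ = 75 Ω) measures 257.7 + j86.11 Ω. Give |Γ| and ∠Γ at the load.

Γ ≈ 0.588 ∠ 10.7°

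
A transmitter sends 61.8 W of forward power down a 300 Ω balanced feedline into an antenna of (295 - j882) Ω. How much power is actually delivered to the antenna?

P_delivered ≈ 19.3 W

|Γ| = |(-5 − j882)/(595 − j882)| = 0.829
|Γ|² = 0.687
P_refl = |Γ|²·P_inc = 42.5 W, P_del = (1 − |Γ|²)·P_inc = 19.3 W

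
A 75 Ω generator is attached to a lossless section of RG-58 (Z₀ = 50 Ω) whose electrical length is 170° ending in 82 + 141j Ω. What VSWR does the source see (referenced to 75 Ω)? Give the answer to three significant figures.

VSWR ≈ 5.7

tan(βl) = -0.176
Z_in = Z_0·(Z_L + jZ_0·tanβl)/(Z_0 + jZ_L·tanβl) = 36.4 + j95.3 Ω
Γ_s = (Z_in − Z_s)/(Z_in + Z_s) = (-38.6 + j95.3)/(111 + j95.3), |Γ_s| = 0.702
VSWR = (1 + |Γ_s|)/(1 − |Γ_s|)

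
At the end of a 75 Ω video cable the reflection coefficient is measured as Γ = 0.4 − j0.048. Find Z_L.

Z_L ≈ 173 − j19.9 Ω

Z_L = Z_0·(1 + Γ)/(1 − Γ) = 75·(1.4 − j0.048)/(0.6 + j0.048)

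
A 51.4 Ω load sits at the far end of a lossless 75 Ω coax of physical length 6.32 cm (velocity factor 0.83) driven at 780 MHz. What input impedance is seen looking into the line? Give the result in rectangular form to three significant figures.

Z_in ≈ 98 + j23.1 Ω

λ = v/f = 0.83·c / 780 MHz = 0.319 m
βl = 2π·l/λ = 2π × 0.198 = 71.3°
tan(βl) = tan(71.3°) = 2.95
Z_in = Z_0·(Z_L + jZ_0·tanβl)/(Z_0 + jZ_L·tanβl)
     = 75·(51.4 + j221)/(75 + j152)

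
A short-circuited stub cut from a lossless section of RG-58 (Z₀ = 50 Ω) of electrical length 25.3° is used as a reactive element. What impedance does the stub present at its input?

Z_in ≈ +j23.6 Ω

tan(βl) = 0.473
For a short-circuited stub, Z_in = jZ_0·tan(βl)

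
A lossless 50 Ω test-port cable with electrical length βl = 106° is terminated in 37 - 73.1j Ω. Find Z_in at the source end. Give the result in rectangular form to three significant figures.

tan(βl) = tan(106°) = -3.49
Z_in = Z_0·(Z_L + jZ_0·tanβl)/(Z_0 + jZ_L·tanβl)
     = 50·(37 − j247)/(-205 − j129)

Z_in ≈ 20.8 + j47.3 Ω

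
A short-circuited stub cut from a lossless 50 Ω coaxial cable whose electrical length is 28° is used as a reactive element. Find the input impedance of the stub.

Z_in ≈ +j26.6 Ω

tan(βl) = 0.532
For a short-circuited stub, Z_in = jZ_0·tan(βl)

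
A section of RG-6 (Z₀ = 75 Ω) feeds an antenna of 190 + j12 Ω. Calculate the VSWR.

VSWR ≈ 2.55

Γ = (Z_L − Z_0)/(Z_L + Z_0) = (115 + j12)/(265 + j12)
|Γ| = 116/265 = 0.436
VSWR = (1 + |Γ|)/(1 − |Γ|) = 1.44/0.564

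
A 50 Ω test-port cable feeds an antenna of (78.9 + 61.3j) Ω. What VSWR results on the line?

VSWR ≈ 2.81

Γ = (Z_L − Z_0)/(Z_L + Z_0) = (28.9 + j61.3)/(128.9 + j61.3)
|Γ| = 67.8/143 = 0.475
VSWR = (1 + |Γ|)/(1 − |Γ|) = 1.47/0.525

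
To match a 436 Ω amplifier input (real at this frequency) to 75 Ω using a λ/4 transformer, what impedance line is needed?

Z_qwt = √(Z_0·R_L) = √(75 × 436) = √32700

Z_qwt ≈ 181 Ω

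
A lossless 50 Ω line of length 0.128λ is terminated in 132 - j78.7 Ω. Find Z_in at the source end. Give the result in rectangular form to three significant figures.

Z_in ≈ 19 − j29.9 Ω

βl = 2π × 0.128 = 46.1°
tan(βl) = tan(46.1°) = 1.04
Z_in = Z_0·(Z_L + jZ_0·tanβl)/(Z_0 + jZ_L·tanβl)
     = 50·(132 − j26.8)/(132 + j137)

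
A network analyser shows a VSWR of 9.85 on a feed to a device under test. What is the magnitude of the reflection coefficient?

|Γ| ≈ 0.816

|Γ| = (S − 1)/(S + 1) = (9.85 − 1)/(9.85 + 1) = 8.85/10.8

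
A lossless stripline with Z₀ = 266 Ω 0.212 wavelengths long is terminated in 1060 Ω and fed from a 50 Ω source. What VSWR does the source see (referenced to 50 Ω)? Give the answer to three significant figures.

βl = 2π × 0.212 = 76.3°
tan(βl) = 4.11
Z_in = Z_0·(Z_L + jZ_0·tanβl)/(Z_0 + jZ_L·tanβl) = 70.4 − j60.4 Ω
Γ_s = (Z_in − Z_s)/(Z_in + Z_s) = (20.4 − j60.4)/(120 − j60.4), |Γ_s| = 0.473
VSWR = (1 + |Γ_s|)/(1 − |Γ_s|)

VSWR ≈ 2.8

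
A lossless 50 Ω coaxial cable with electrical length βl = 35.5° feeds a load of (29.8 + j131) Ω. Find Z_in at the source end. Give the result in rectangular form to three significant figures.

tan(βl) = tan(35.5°) = 0.713
Z_in = Z_0·(Z_L + jZ_0·tanβl)/(Z_0 + jZ_L·tanβl)
     = 50·(29.8 + j167)/(-43.4 + j21.3)

Z_in ≈ 48.1 − j168 Ω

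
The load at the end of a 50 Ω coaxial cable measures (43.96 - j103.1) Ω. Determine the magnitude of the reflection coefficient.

Γ = (Z_L − Z_0)/(Z_L + Z_0) = (-6.04 − j103.1)/(93.96 − j103.1)
|Γ| = 103/139

|Γ| ≈ 0.74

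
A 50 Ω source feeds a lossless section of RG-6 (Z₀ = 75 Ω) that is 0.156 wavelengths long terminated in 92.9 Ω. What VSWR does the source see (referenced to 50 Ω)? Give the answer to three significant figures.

VSWR ≈ 1.47

βl = 2π × 0.156 = 56.2°
tan(βl) = 1.49
Z_in = Z_0·(Z_L + jZ_0·tanβl)/(Z_0 + jZ_L·tanβl) = 67.9 − j13.5 Ω
Γ_s = (Z_in − Z_s)/(Z_in + Z_s) = (17.9 − j13.5)/(118 − j13.5), |Γ_s| = 0.189
VSWR = (1 + |Γ_s|)/(1 − |Γ_s|)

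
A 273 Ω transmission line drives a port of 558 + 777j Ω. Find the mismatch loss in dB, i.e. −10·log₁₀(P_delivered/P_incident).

mismatch loss ≈ 3.27 dB

Γ = (285 + j777)/(831 + j777), |Γ| = 0.727
|Γ|² = 0.529, so P_del/P_inc = 1 − |Γ|² = 0.471
ML = −10·log₁₀(1 − |Γ|²)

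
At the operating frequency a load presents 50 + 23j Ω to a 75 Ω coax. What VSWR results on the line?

Γ = (Z_L − Z_0)/(Z_L + Z_0) = (-25 + j23)/(125 + j23)
|Γ| = 34/127 = 0.267
VSWR = (1 + |Γ|)/(1 − |Γ|) = 1.27/0.733

VSWR ≈ 1.73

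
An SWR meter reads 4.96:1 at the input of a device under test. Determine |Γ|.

|Γ| = (S − 1)/(S + 1) = (4.96 − 1)/(4.96 + 1) = 3.96/5.96

|Γ| ≈ 0.664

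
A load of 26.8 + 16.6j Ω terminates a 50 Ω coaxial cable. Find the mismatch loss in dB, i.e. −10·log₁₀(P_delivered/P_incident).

mismatch loss ≈ 0.614 dB

Γ = (-23.2 + j16.6)/(76.8 + j16.6), |Γ| = 0.363
|Γ|² = 0.132, so P_del/P_inc = 1 − |Γ|² = 0.868
ML = −10·log₁₀(1 − |Γ|²)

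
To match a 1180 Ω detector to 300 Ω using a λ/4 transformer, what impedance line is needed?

Z_qwt ≈ 595 Ω

Z_qwt = √(Z_0·R_L) = √(300 × 1180) = √354000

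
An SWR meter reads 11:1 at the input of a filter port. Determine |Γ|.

|Γ| ≈ 0.833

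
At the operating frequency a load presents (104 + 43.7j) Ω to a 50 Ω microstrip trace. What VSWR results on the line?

VSWR ≈ 2.53

Γ = (Z_L − Z_0)/(Z_L + Z_0) = (54 + j43.7)/(154 + j43.7)
|Γ| = 69.5/160 = 0.434
VSWR = (1 + |Γ|)/(1 − |Γ|) = 1.43/0.566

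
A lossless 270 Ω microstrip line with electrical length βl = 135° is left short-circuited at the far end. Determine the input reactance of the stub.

X_in ≈ -270 Ω (capacitive)

tan(βl) = -1
For a short-circuited stub, Z_in = jZ_0·tan(βl)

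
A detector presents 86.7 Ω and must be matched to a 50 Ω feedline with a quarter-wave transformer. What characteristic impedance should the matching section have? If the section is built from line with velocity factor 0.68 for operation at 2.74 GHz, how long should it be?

Z_qwt ≈ 65.8 Ω; length ≈ 1.86 cm

Z_qwt = √(Z_0·R_L) = √(50 × 86.7) = √4335
λ = 0.68·c/f = 0.0745 m, so l = λ/4 = 0.0186 m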